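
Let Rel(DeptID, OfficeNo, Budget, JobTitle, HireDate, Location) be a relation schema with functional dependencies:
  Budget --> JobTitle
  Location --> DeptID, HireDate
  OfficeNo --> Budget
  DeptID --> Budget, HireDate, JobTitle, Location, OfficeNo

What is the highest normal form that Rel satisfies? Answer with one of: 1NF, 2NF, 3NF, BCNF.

Candidate keys: {DeptID}, {Location}. Prime attributes: {DeptID, Location}.
Budget --> JobTitle breaks BCNF: {Budget}⁺ = {Budget, JobTitle}, so {Budget} is not a superkey.
Because {JobTitle} is non-prime and the left side of Budget --> JobTitle is not a superkey, the relation is not in 3NF.
All keys have size 1, which rules out partial dependencies — 2NF is satisfied.

2NF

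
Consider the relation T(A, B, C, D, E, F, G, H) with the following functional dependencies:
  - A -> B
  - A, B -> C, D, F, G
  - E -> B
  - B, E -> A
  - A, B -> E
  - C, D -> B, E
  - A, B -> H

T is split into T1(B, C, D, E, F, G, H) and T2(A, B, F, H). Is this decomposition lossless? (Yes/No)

No

T1 ∩ T2 = {B, F, H}; its closure under F is {B, F, H}.
Neither T1 nor T2 is contained in that closure, so the decomposition is lossy.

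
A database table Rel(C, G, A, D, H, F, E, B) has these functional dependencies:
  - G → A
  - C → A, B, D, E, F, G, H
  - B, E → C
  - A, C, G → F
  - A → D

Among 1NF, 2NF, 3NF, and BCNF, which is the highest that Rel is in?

Candidate keys: {B, E}, {C}. Prime attributes: {B, C, E}.
G → A breaks BCNF: {G}⁺ = {A, D, G}, so {G} is not a superkey.
G → A has non-prime {A} on the right and a non-superkey on the left, so 3NF fails.
No proper subset of a key has a non-prime attribute in its closure, so there is no partial dependency; 2NF holds.

2NF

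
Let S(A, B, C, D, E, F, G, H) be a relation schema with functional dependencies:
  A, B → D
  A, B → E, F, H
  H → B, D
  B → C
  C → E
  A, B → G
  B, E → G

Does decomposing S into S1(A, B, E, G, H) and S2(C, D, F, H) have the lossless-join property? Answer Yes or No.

The shared attributes are {H} and {H}⁺ = {B, C, D, E, G, H}.
S1 ⊄ {B, C, D, E, G, H} and S2 ⊄ {B, C, D, E, G, H}, so the split is lossy.

No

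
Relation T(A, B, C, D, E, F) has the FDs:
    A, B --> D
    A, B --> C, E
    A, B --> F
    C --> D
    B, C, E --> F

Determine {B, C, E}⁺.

Start with {B, C, E}.
C --> D applies; add {D} → now {B, C, D, E}.
B, C, E --> F applies; add {F} → now {B, C, D, E, F}.
No further FD applies.

{B, C, D, E, F}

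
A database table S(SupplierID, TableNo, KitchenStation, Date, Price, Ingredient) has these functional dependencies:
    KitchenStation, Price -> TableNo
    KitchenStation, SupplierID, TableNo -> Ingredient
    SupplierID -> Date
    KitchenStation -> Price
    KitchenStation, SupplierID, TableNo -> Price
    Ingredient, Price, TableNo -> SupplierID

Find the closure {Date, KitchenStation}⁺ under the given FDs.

Start with {Date, KitchenStation}.
KitchenStation -> Price applies; add {Price} → now {Date, KitchenStation, Price}.
KitchenStation, Price -> TableNo applies; add {TableNo} → now {Date, KitchenStation, Price, TableNo}.
No further FD applies.

{Date, KitchenStation, Price, TableNo}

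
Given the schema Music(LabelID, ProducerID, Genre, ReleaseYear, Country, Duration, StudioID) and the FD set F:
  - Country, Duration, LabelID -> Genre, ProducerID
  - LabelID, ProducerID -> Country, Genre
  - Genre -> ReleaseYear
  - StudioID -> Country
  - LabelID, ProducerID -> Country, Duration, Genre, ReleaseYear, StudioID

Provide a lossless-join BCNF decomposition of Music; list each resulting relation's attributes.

{Country, StudioID}; {Duration, Genre, LabelID, ProducerID, StudioID}; {Genre, ReleaseYear}

Candidate keys of the original relation: {Country, Duration, LabelID}, {Duration, LabelID, StudioID}, {LabelID, ProducerID}.
In {Country, Duration, Genre, LabelID, ProducerID, ReleaseYear, StudioID}, {Genre} is not a superkey ({Genre}⁺ restricted to this set is {Genre, ReleaseYear}), so split on Genre -> ReleaseYear into {Genre, ReleaseYear} and {Country, Duration, Genre, LabelID, ProducerID, StudioID}.
{Genre, ReleaseYear} is in BCNF.
In {Country, Duration, Genre, LabelID, ProducerID, StudioID}, {StudioID} is not a superkey ({StudioID}⁺ restricted to this set is {Country, StudioID}), so split on StudioID -> Country into {Country, StudioID} and {Duration, Genre, LabelID, ProducerID, StudioID}.
{Country, StudioID} is in BCNF.
{Duration, Genre, LabelID, ProducerID, StudioID} is in BCNF.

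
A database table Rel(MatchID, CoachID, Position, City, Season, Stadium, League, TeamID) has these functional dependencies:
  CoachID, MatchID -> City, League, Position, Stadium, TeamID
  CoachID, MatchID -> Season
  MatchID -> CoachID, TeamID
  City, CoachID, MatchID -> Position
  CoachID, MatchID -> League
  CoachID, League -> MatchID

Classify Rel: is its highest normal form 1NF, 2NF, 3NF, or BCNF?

BCNF

Candidate keys: {CoachID, League}, {MatchID}. Prime attributes: {CoachID, League, MatchID}.
The left-hand side of every FD is a superkey, so BCNF is satisfied.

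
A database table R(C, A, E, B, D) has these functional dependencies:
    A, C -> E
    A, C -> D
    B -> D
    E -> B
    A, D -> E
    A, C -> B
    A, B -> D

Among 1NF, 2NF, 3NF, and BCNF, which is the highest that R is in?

Candidate key: {A, C}. Prime attributes: {A, C}.
B -> D breaks BCNF: {B}⁺ = {B, D}, so {B} is not a superkey.
B -> D has non-prime {D} on the right and a non-superkey on the left, so 3NF fails.
Checking every proper subset of each key, none determines a non-prime attribute — 2NF is satisfied.

2NF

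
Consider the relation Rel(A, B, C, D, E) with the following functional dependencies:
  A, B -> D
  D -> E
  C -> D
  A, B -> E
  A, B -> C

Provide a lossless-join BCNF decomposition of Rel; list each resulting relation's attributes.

Candidate key of the original relation: {A, B}.
{A, B, C, D, E}: {D} determines {D, E} here but is not a superkey — split on D -> E, giving {D, E} and {A, B, C, D}.
{D, E}: every determinant is a superkey — BCNF.
{A, B, C, D}: {C} determines {C, D} here but is not a superkey — split on C -> D, giving {C, D} and {A, B, C}.
{C, D}: every determinant is a superkey — BCNF.
{A, B, C}: every determinant is a superkey — BCNF.

{A, B, C}; {C, D}; {D, E}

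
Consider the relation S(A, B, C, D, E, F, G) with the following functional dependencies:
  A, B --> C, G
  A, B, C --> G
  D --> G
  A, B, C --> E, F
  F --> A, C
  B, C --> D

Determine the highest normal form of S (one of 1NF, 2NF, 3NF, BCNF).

Candidate keys: {A, B}, {B, F}. Prime attributes: {A, B, F}.
D --> G breaks BCNF: {D}⁺ = {D, G}, so {D} is not a superkey.
D --> G has non-prime {G} on the right and a non-superkey on the left, so 3NF fails.
{F} is a proper subset of the key {B, F}, and {F}⁺ contains the non-prime attribute {C} — a partial dependency, so 2NF is violated.

1NF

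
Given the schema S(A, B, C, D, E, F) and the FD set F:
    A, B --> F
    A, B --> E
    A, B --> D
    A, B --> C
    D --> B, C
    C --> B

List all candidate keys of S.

No FD produces {A}, so it must be in every candidate key.
Closure of {A, B} is {A, B, C, D, E, F}, the whole schema; {A, B} is a candidate key.
Closure of {A, C} is {A, B, C, D, E, F}, the whole schema; {A, C} is a candidate key.
Closure of {A, D} is {A, B, C, D, E, F}, the whole schema; {A, D} is a candidate key.
These are minimal and exhaustive — every other superkey contains one of them.

{A, B}, {A, C}, {A, D}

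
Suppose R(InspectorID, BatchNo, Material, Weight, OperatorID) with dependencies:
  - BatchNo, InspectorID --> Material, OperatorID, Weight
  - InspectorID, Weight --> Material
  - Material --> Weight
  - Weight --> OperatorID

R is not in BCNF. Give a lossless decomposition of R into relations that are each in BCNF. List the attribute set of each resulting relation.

{BatchNo, InspectorID, Weight}; {InspectorID, Material}; {Material, Weight}; {OperatorID, Weight}

Candidate key of the original relation: {BatchNo, InspectorID}.
Within {BatchNo, InspectorID, Material, OperatorID, Weight}: {InspectorID, Weight}⁺ ∩ {BatchNo, InspectorID, Material, OperatorID, Weight} = {InspectorID, Material, OperatorID, Weight}, not the whole set, so InspectorID, Weight --> Material, OperatorID violates BCNF; decompose into {InspectorID, Material, OperatorID, Weight} and {BatchNo, InspectorID, Weight}.
Within {InspectorID, Material, OperatorID, Weight}: {Material}⁺ ∩ {InspectorID, Material, OperatorID, Weight} = {Material, OperatorID, Weight}, not the whole set, so Material --> OperatorID, Weight violates BCNF; decompose into {Material, OperatorID, Weight} and {InspectorID, Material}.
Within {Material, OperatorID, Weight}: {Weight}⁺ ∩ {Material, OperatorID, Weight} = {OperatorID, Weight}, not the whole set, so Weight --> OperatorID violates BCNF; decompose into {OperatorID, Weight} and {Material, Weight}.
{OperatorID, Weight}: every determinant is a superkey — BCNF.
{Material, Weight}: every determinant is a superkey — BCNF.
{InspectorID, Material}: every determinant is a superkey — BCNF.
{BatchNo, InspectorID, Weight}: every determinant is a superkey — BCNF.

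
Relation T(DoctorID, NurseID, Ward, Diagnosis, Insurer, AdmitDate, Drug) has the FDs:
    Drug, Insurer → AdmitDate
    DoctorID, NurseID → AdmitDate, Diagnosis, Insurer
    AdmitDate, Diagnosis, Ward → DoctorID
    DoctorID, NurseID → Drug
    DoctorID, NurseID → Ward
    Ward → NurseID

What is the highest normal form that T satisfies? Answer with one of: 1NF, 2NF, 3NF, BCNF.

Candidate keys: {AdmitDate, Diagnosis, Ward}, {Diagnosis, Drug, Insurer, Ward}, {DoctorID, NurseID}, {DoctorID, Ward}. Prime attributes: {AdmitDate, Diagnosis, DoctorID, Drug, Insurer, NurseID, Ward}.
Drug, Insurer → AdmitDate breaks BCNF: {Drug, Insurer}⁺ = {AdmitDate, Drug, Insurer}, so {Drug, Insurer} is not a superkey.
Since {AdmitDate} ⊆ prime attributes and every other non-superkey FD also has a prime right side, the schema is in 3NF.

3NF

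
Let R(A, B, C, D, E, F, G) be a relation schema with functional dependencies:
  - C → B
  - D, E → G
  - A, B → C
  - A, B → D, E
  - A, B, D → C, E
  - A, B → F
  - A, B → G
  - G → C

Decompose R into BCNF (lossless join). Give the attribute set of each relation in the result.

Candidate keys of the original relation: {A, B}, {A, C}, {A, D, E}, {A, G}.
In {A, B, C, D, E, F, G}, {C} is not a superkey ({C}⁺ restricted to this set is {B, C}), so split on C → B into {B, C} and {A, C, D, E, F, G}.
{B, C} has no BCNF violation.
In {A, C, D, E, F, G}, {D, E} is not a superkey ({D, E}⁺ restricted to this set is {C, D, E, G}), so split on D, E → C, G into {C, D, E, G} and {A, D, E, F}.
In {C, D, E, G}, {G} is not a superkey ({G}⁺ restricted to this set is {C, G}), so split on G → C into {C, G} and {D, E, G}.
{C, G} has no BCNF violation.
{D, E, G} has no BCNF violation.
{A, D, E, F} has no BCNF violation.

{A, D, E, F}; {B, C}; {C, G}; {D, E, G}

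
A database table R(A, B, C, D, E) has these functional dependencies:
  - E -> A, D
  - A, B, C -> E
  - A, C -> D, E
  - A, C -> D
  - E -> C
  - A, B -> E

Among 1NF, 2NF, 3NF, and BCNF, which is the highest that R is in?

Candidate keys: {A, B}, {B, E}. Prime attributes: {A, B, E}.
E -> A, D: {E}⁺ = {A, C, D, E}, which is not all of the attributes, so the left side is not a superkey — BCNF is violated.
E -> A, D has non-prime {D} on the right and a non-superkey on the left, so 3NF fails.
The proper key subset {E} of {B, E} determines non-prime {C, D}, so the relation is not even in 2NF.

1NF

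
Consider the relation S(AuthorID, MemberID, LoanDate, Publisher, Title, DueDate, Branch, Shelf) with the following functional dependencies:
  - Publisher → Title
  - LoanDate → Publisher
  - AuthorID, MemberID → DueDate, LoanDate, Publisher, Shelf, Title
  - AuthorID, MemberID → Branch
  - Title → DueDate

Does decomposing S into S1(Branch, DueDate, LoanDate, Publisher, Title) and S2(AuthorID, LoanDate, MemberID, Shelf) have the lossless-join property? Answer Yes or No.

No

S1 ∩ S2 = {LoanDate}; its closure under F is {DueDate, LoanDate, Publisher, Title}.
S1 ⊄ {DueDate, LoanDate, Publisher, Title} and S2 ⊄ {DueDate, LoanDate, Publisher, Title}, so the split is lossy.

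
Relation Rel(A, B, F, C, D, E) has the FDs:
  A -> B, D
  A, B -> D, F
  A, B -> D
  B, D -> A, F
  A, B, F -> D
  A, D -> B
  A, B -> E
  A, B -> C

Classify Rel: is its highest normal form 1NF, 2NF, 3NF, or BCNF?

Candidate keys: {A}, {B, D}. Prime attributes: {A, B, D}.
The left-hand side of every FD is a superkey, so BCNF is satisfied.

BCNF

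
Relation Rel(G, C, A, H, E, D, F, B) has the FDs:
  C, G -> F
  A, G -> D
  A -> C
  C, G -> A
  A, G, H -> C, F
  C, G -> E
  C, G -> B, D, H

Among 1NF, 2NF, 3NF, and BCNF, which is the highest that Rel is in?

3NF

Candidate keys: {A, G}, {C, G}. Prime attributes: {A, C, G}.
For A -> C we have {A}⁺ = {A, C}; {A} is not a superkey, so BCNF fails.
Since {C} ⊆ prime attributes and every other non-superkey FD also has a prime right side, the schema is in 3NF.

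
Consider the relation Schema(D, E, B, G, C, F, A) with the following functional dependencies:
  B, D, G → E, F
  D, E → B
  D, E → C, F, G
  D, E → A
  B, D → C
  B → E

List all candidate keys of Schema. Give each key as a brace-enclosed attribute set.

{B, D}, {D, E}

No FD produces {D}, so it must be in every candidate key.
{B, D} is a candidate key since {B, D}⁺ = {A, B, C, D, E, F, G} covers every attribute.
{D, E} is a candidate key since {D, E}⁺ = {A, B, C, D, E, F, G} covers every attribute.
These are minimal and exhaustive — every other superkey contains one of them.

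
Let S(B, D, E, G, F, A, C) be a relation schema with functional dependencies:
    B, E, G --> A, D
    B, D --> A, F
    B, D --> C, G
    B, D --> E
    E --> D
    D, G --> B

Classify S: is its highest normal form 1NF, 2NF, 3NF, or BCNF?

Candidate keys: {B, D}, {B, E}, {D, G}, {E, G}. Prime attributes: {B, D, E, G}.
E --> D: {E}⁺ = {D, E}, which is not all of the attributes, so the left side is not a superkey — BCNF is violated.
Since {D} ⊆ prime attributes and every other non-superkey FD also has a prime right side, the schema is in 3NF.

3NF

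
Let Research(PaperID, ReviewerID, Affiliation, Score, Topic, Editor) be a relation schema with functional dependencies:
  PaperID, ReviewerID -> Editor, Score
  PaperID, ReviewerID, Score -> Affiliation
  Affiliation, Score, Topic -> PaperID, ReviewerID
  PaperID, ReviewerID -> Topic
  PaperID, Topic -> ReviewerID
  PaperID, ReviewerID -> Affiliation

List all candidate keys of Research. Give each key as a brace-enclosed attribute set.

{Affiliation, Score, Topic}, {PaperID, ReviewerID}, {PaperID, Topic}

{PaperID, ReviewerID} is a candidate key since {PaperID, ReviewerID}⁺ = {Affiliation, Editor, PaperID, ReviewerID, Score, Topic} covers every attribute.
{PaperID, Topic} is a candidate key since {PaperID, Topic}⁺ = {Affiliation, Editor, PaperID, ReviewerID, Score, Topic} covers every attribute.
{Affiliation, Score, Topic} is a candidate key since {Affiliation, Score, Topic}⁺ = {Affiliation, Editor, PaperID, ReviewerID, Score, Topic} covers every attribute.
Any other superkey properly contains one of these, so there are no further candidate keys.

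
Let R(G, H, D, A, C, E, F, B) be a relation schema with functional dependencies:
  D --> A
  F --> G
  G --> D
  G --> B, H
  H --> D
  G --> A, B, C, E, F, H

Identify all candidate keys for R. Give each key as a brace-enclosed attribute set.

{F}, {G}

{F}⁺ = {A, B, C, D, E, F, G, H}, which is every attribute, so {F} is a candidate key.
{G}⁺ = {A, B, C, D, E, F, G, H}, which is every attribute, so {G} is a candidate key.
These are minimal and exhaustive — every other superkey contains one of them.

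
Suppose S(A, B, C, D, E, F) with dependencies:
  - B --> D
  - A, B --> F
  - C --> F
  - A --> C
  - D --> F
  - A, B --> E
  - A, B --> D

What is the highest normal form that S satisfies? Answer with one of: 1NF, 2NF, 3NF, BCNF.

Candidate key: {A, B}. Prime attributes: {A, B}.
For B --> D we have {B}⁺ = {B, D, F}; {B} is not a superkey, so BCNF fails.
B --> D has non-prime {D} on the right and a non-superkey on the left, so 3NF fails.
The proper key subset {A} of {A, B} determines non-prime {C, F}, so the relation is not even in 2NF.

1NF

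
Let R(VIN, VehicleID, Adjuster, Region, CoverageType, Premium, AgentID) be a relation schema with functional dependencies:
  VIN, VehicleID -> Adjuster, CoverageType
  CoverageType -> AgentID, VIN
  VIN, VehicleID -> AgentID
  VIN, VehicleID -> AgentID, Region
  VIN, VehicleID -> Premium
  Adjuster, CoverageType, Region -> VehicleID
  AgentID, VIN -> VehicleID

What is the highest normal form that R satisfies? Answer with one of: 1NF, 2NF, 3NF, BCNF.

BCNF

Candidate keys: {AgentID, VIN}, {CoverageType}, {VIN, VehicleID}. Prime attributes: {AgentID, CoverageType, VIN, VehicleID}.
Each dependency's left side is a superkey — BCNF holds.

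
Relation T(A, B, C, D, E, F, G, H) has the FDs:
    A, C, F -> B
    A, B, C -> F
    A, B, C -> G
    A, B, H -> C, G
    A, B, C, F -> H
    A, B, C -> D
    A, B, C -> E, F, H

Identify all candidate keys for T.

{A, B, C}, {A, B, H}, {A, C, F}

Attributes never on any right-hand side: {A} — every candidate key must contain it.
Closure of {A, B, C} is {A, B, C, D, E, F, G, H}, the whole schema; {A, B, C} is a candidate key.
Closure of {A, B, H} is {A, B, C, D, E, F, G, H}, the whole schema; {A, B, H} is a candidate key.
Closure of {A, C, F} is {A, B, C, D, E, F, G, H}, the whole schema; {A, C, F} is a candidate key.
No proper subset of any of these is a key, and no other minimal superkey exists.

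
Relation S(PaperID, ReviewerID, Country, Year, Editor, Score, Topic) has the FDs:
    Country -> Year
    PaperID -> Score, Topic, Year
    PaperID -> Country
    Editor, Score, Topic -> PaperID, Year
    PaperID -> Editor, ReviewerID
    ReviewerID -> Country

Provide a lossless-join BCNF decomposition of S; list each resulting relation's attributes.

Candidate keys of the original relation: {Editor, Score, Topic}, {PaperID}.
In {Country, Editor, PaperID, ReviewerID, Score, Topic, Year}, {Country} is not a superkey ({Country}⁺ restricted to this set is {Country, Year}), so split on Country -> Year into {Country, Year} and {Country, Editor, PaperID, ReviewerID, Score, Topic}.
{Country, Year}: every determinant is a superkey — BCNF.
In {Country, Editor, PaperID, ReviewerID, Score, Topic}, {ReviewerID} is not a superkey ({ReviewerID}⁺ restricted to this set is {Country, ReviewerID}), so split on ReviewerID -> Country into {Country, ReviewerID} and {Editor, PaperID, ReviewerID, Score, Topic}.
{Country, ReviewerID}: every determinant is a superkey — BCNF.
{Editor, PaperID, ReviewerID, Score, Topic}: every determinant is a superkey — BCNF.

{Country, ReviewerID}; {Country, Year}; {Editor, PaperID, ReviewerID, Score, Topic}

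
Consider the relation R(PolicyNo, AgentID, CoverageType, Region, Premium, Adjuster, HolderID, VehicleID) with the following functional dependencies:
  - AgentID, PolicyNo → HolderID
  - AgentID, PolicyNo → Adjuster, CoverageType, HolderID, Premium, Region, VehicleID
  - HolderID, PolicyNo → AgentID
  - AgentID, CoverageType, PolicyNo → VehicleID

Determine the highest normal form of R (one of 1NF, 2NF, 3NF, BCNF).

BCNF

Candidate keys: {AgentID, PolicyNo}, {HolderID, PolicyNo}. Prime attributes: {AgentID, HolderID, PolicyNo}.
The left-hand side of every FD is a superkey, so BCNF is satisfied.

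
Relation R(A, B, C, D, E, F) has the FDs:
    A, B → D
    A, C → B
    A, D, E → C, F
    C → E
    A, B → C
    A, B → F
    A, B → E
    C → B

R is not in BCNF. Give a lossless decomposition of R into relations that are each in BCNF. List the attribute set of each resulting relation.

Candidate keys of the original relation: {A, B}, {A, C}, {A, D, E}.
In {A, B, C, D, E, F}, {C} is not a superkey ({C}⁺ restricted to this set is {B, C, E}), so split on C → B, E into {B, C, E} and {A, C, D, F}.
{B, C, E}: every determinant is a superkey — BCNF.
{A, C, D, F}: every determinant is a superkey — BCNF.

{A, C, D, F}; {B, C, E}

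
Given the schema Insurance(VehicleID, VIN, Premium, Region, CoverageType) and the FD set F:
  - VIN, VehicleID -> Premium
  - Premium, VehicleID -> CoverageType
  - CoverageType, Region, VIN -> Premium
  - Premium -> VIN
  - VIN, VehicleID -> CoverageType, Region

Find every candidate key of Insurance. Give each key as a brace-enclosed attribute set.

{VehicleID} never appears on the right of any FD, so every key must include it.
{Premium, VehicleID}⁺ = {CoverageType, Premium, Region, VIN, VehicleID}, which is every attribute, so {Premium, VehicleID} is a candidate key.
{VIN, VehicleID}⁺ = {CoverageType, Premium, Region, VIN, VehicleID}, which is every attribute, so {VIN, VehicleID} is a candidate key.
These are minimal and exhaustive — every other superkey contains one of them.

{Premium, VehicleID}, {VIN, VehicleID}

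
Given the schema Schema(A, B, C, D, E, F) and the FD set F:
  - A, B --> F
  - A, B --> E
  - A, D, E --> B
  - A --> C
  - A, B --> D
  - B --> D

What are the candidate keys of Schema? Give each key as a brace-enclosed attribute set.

{A, B}, {A, D, E}

Attributes never on any right-hand side: {A} — every candidate key must contain it.
{A, B}⁺ = {A, B, C, D, E, F}, which is every attribute, so {A, B} is a candidate key.
{A, D, E}⁺ = {A, B, C, D, E, F}, which is every attribute, so {A, D, E} is a candidate key.
No proper subset of any of these is a key, and no other minimal superkey exists.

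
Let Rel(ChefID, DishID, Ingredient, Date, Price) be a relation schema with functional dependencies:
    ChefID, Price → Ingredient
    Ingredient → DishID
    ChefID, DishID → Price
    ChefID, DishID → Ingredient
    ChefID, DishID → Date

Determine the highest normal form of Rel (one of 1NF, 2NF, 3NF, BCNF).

3NF

Candidate keys: {ChefID, DishID}, {ChefID, Ingredient}, {ChefID, Price}. Prime attributes: {ChefID, DishID, Ingredient, Price}.
Ingredient → DishID breaks BCNF: {Ingredient}⁺ = {DishID, Ingredient}, so {Ingredient} is not a superkey.
Its right-hand attributes {DishID} are all prime, as are those of every other non-superkey FD — the relation is in 3NF.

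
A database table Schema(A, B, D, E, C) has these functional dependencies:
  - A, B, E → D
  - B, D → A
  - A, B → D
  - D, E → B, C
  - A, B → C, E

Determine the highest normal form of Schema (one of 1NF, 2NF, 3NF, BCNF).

BCNF

Candidate keys: {A, B}, {B, D}, {D, E}. Prime attributes: {A, B, D, E}.
The left-hand side of every FD is a superkey, so BCNF is satisfied.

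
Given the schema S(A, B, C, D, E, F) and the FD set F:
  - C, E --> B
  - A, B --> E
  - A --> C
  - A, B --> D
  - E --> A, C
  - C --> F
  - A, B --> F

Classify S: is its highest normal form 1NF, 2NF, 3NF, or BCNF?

1NF

Candidate keys: {A, B}, {E}. Prime attributes: {A, B, E}.
A --> C breaks BCNF: {A}⁺ = {A, C, F}, so {A} is not a superkey.
Because {C} is non-prime and the left side of A --> C is not a superkey, the relation is not in 3NF.
Since {A} ⊂ {A, B} and {A}⁺ ⊇ {C, F} with {C, F} non-prime, there is a partial dependency; 2NF fails.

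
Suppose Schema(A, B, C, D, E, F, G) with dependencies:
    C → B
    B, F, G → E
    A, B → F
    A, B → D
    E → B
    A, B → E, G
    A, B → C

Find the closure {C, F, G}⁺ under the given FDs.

Start with {C, F, G}.
C → B applies; add {B} → now {B, C, F, G}.
B, F, G → E applies; add {E} → now {B, C, E, F, G}.
No further FD applies.

{B, C, E, F, G}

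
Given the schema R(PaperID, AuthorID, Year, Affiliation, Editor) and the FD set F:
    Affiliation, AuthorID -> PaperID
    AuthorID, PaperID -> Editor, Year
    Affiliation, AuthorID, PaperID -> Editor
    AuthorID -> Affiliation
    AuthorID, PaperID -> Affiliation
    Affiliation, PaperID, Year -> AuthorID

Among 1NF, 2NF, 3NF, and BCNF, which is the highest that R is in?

BCNF

Candidate keys: {Affiliation, PaperID, Year}, {AuthorID}. Prime attributes: {Affiliation, AuthorID, PaperID, Year}.
Each dependency's left side is a superkey — BCNF holds.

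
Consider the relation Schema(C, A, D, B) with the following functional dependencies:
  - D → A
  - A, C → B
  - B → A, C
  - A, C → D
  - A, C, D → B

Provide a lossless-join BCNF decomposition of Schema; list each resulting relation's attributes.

{A, D}; {B, C, D}

Candidate keys of the original relation: {A, C}, {B}, {C, D}.
Within {A, B, C, D}: {D}⁺ ∩ {A, B, C, D} = {A, D}, not the whole set, so D → A violates BCNF; decompose into {A, D} and {B, C, D}.
{A, D}: every determinant is a superkey — BCNF.
{B, C, D}: every determinant is a superkey — BCNF.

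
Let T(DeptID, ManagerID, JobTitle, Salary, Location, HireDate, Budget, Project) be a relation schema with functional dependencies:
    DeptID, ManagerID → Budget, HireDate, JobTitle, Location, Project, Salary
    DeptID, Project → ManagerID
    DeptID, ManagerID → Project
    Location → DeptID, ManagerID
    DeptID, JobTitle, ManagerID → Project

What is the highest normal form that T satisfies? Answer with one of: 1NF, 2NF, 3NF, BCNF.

Candidate keys: {DeptID, ManagerID}, {DeptID, Project}, {Location}. Prime attributes: {DeptID, Location, ManagerID, Project}.
Each dependency's left side is a superkey — BCNF holds.

BCNF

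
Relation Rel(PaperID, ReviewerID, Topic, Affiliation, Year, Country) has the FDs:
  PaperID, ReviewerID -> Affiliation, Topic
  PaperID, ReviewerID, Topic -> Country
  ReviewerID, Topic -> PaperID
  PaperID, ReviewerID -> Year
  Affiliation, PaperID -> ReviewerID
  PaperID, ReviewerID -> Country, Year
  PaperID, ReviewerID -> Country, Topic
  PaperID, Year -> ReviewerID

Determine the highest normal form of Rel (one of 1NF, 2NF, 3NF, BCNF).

Candidate keys: {Affiliation, PaperID}, {PaperID, ReviewerID}, {PaperID, Year}, {ReviewerID, Topic}. Prime attributes: {Affiliation, PaperID, ReviewerID, Topic, Year}.
Each dependency's left side is a superkey — BCNF holds.

BCNF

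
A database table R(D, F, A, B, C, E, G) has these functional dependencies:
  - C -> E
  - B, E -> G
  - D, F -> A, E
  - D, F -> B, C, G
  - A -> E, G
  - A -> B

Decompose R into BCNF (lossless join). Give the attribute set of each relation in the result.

{A, B, G}; {A, C, D, F}; {C, E}

Candidate key of the original relation: {D, F}.
In {A, B, C, D, E, F, G}, {C} is not a superkey ({C}⁺ restricted to this set is {C, E}), so split on C -> E into {C, E} and {A, B, C, D, F, G}.
{C, E}: every determinant is a superkey — BCNF.
In {A, B, C, D, F, G}, {A} is not a superkey ({A}⁺ restricted to this set is {A, B, G}), so split on A -> B, G into {A, B, G} and {A, C, D, F}.
{A, B, G}: every determinant is a superkey — BCNF.
{A, C, D, F}: every determinant is a superkey — BCNF.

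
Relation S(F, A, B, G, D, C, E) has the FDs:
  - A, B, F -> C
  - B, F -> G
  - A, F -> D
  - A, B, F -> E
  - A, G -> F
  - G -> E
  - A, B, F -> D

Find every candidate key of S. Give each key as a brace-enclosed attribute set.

{A, B, F}, {A, B, G}

Attributes never on any right-hand side: {A, B} — every candidate key must contain all of them.
{A, B, F}⁺ = {A, B, C, D, E, F, G}, which is every attribute, so {A, B, F} is a candidate key.
{A, B, G}⁺ = {A, B, C, D, E, F, G}, which is every attribute, so {A, B, G} is a candidate key.
No proper subset of any of these is a key, and no other minimal superkey exists.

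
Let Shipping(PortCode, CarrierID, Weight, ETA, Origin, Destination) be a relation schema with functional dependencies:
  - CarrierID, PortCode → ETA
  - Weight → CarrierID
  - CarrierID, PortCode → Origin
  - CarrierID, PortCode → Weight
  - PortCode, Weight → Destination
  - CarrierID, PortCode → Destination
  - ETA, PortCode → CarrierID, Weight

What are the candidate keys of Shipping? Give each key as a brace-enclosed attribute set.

Attributes never on any right-hand side: {PortCode} — every candidate key must contain it.
{CarrierID, PortCode}⁺ = {CarrierID, Destination, ETA, Origin, PortCode, Weight}, which is every attribute, so {CarrierID, PortCode} is a candidate key.
{ETA, PortCode}⁺ = {CarrierID, Destination, ETA, Origin, PortCode, Weight}, which is every attribute, so {ETA, PortCode} is a candidate key.
{PortCode, Weight}⁺ = {CarrierID, Destination, ETA, Origin, PortCode, Weight}, which is every attribute, so {PortCode, Weight} is a candidate key.
No proper subset of any of these is a key, and no other minimal superkey exists.

{CarrierID, PortCode}, {ETA, PortCode}, {PortCode, Weight}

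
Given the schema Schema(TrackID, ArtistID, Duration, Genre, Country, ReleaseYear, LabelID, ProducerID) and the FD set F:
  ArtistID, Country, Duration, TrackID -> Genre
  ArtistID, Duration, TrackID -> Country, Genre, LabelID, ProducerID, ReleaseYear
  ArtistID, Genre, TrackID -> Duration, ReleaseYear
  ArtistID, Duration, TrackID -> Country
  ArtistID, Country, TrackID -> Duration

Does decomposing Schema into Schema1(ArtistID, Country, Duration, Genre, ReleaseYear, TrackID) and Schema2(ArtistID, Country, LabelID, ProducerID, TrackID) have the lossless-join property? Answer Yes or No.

Schema1 ∩ Schema2 = {ArtistID, Country, TrackID}; its closure under F is {ArtistID, Country, Duration, Genre, LabelID, ProducerID, ReleaseYear, TrackID}.
This includes all of Schema1, so the common attributes are a superkey of Schema1 — the join is lossless.

Yes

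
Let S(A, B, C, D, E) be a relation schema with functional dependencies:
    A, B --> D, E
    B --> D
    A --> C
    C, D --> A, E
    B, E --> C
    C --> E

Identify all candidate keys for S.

Attributes never on any right-hand side: {B} — every candidate key must contain it.
{A, B}⁺ = {A, B, C, D, E} — all of the relation — so {A, B} is a candidate key.
{B, C}⁺ = {A, B, C, D, E} — all of the relation — so {B, C} is a candidate key.
{B, E}⁺ = {A, B, C, D, E} — all of the relation — so {B, E} is a candidate key.
These are minimal and exhaustive — every other superkey contains one of them.

{A, B}, {B, C}, {B, E}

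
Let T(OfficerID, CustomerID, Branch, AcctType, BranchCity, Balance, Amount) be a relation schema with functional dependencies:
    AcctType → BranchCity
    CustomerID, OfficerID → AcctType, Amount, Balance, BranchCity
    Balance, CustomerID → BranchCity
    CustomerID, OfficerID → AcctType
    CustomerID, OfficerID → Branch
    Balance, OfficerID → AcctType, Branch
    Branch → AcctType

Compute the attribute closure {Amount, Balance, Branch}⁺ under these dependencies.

{AcctType, Amount, Balance, Branch, BranchCity}

Start with {Amount, Balance, Branch}.
Branch → AcctType applies; add {AcctType} → now {AcctType, Amount, Balance, Branch}.
AcctType → BranchCity applies; add {BranchCity} → now {AcctType, Amount, Balance, Branch, BranchCity}.
No further FD applies.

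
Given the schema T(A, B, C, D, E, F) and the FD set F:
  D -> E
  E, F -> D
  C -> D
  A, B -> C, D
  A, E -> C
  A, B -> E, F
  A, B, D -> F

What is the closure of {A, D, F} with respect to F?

Start with {A, D, F}.
D -> E applies; add {E} → now {A, D, E, F}.
A, E -> C applies; add {C} → now {A, C, D, E, F}.
No further FD applies.

{A, C, D, E, F}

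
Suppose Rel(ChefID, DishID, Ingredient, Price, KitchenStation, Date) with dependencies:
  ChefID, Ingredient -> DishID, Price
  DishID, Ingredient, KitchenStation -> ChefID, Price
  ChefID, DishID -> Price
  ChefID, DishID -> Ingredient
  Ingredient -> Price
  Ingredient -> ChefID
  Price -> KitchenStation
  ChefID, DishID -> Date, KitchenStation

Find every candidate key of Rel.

{Ingredient} is a candidate key since {Ingredient}⁺ = {ChefID, Date, DishID, Ingredient, KitchenStation, Price} covers every attribute.
{ChefID, DishID} is a candidate key since {ChefID, DishID}⁺ = {ChefID, Date, DishID, Ingredient, KitchenStation, Price} covers every attribute.
No proper subset of any of these is a key, and no other minimal superkey exists.

{ChefID, DishID}, {Ingredient}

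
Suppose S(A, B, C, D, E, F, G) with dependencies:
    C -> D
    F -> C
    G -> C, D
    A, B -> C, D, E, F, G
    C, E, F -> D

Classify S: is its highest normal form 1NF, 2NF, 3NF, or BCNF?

2NF

Candidate key: {A, B}. Prime attributes: {A, B}.
For C -> D we have {C}⁺ = {C, D}; {C} is not a superkey, so BCNF fails.
C -> D has non-prime {D} on the right and a non-superkey on the left, so 3NF fails.
Checking every proper subset of each key, none determines a non-prime attribute — 2NF is satisfied.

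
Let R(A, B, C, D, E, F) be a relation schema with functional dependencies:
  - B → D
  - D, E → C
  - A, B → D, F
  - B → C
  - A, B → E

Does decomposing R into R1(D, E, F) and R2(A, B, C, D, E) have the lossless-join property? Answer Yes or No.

The shared attributes are {D, E} and {D, E}⁺ = {C, D, E}.
Neither R1 nor R2 is contained in that closure, so the decomposition is lossy.

No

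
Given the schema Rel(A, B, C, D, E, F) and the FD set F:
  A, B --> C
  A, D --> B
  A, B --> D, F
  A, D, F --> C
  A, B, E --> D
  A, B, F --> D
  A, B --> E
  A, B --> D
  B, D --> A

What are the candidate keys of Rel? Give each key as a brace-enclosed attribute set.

{A, B}⁺ = {A, B, C, D, E, F} — all of the relation — so {A, B} is a candidate key.
{A, D}⁺ = {A, B, C, D, E, F} — all of the relation — so {A, D} is a candidate key.
{B, D}⁺ = {A, B, C, D, E, F} — all of the relation — so {B, D} is a candidate key.
Any other superkey properly contains one of these, so there are no further candidate keys.

{A, B}, {A, D}, {B, D}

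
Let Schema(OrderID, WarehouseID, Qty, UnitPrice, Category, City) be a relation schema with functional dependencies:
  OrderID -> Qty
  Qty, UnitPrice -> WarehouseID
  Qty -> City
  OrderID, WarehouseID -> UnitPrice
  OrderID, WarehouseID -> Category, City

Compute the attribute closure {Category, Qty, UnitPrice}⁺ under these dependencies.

Start with {Category, Qty, UnitPrice}.
Qty, UnitPrice -> WarehouseID applies; add {WarehouseID} → now {Category, Qty, UnitPrice, WarehouseID}.
Qty -> City applies; add {City} → now {Category, City, Qty, UnitPrice, WarehouseID}.
No further FD applies.

{Category, City, Qty, UnitPrice, WarehouseID}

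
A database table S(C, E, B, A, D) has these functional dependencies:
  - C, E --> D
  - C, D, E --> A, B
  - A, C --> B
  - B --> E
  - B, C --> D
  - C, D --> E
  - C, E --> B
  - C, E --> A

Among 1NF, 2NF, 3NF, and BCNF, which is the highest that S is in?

3NF

Candidate keys: {A, C}, {B, C}, {C, D}, {C, E}. Prime attributes: {A, B, C, D, E}.
For B --> E we have {B}⁺ = {B, E}; {B} is not a superkey, so BCNF fails.
But every attribute on its right side ({E}) is prime, and the same holds for every other non-superkey FD, so 3NF still holds.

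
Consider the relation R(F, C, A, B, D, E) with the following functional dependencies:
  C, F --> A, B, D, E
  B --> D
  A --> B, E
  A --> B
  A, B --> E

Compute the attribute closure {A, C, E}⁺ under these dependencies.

{A, B, C, D, E}

Start with {A, C, E}.
A --> B, E applies; add {B} → now {A, B, C, E}.
B --> D applies; add {D} → now {A, B, C, D, E}.
No further FD applies.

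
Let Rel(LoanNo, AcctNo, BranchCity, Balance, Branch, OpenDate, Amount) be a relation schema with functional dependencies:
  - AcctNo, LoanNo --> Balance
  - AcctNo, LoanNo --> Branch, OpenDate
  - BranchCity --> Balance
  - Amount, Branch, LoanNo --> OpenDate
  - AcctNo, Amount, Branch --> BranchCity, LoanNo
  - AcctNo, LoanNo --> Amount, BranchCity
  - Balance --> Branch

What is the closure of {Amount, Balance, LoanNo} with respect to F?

Start with {Amount, Balance, LoanNo}.
Balance --> Branch applies; add {Branch} → now {Amount, Balance, Branch, LoanNo}.
Amount, Branch, LoanNo --> OpenDate applies; add {OpenDate} → now {Amount, Balance, Branch, LoanNo, OpenDate}.
No further FD applies.

{Amount, Balance, Branch, LoanNo, OpenDate}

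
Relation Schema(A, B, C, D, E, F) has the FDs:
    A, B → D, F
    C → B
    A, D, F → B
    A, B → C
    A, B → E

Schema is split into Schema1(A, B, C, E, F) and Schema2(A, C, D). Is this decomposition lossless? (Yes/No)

Yes

The shared attributes are {A, C} and {A, C}⁺ = {A, B, C, D, E, F}.
Schema1 is contained in that closure, so Schema1 ∩ Schema2 → Schema1 holds and the join is lossless.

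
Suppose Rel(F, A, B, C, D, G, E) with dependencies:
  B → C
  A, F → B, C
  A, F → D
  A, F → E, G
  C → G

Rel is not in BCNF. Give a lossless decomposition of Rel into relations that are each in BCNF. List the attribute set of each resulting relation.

Candidate key of the original relation: {A, F}.
Within {A, B, C, D, E, F, G}: {B}⁺ ∩ {A, B, C, D, E, F, G} = {B, C, G}, not the whole set, so B → C, G violates BCNF; decompose into {B, C, G} and {A, B, D, E, F}.
Within {B, C, G}: {C}⁺ ∩ {B, C, G} = {C, G}, not the whole set, so C → G violates BCNF; decompose into {C, G} and {B, C}.
{C, G} is in BCNF.
{B, C} is in BCNF.
{A, B, D, E, F} is in BCNF.

{A, B, D, E, F}; {B, C}; {C, G}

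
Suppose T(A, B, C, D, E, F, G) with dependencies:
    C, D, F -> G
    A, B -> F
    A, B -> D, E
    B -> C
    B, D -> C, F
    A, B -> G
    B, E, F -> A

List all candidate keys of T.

{B} never appears on the right of any FD, so every key must include it.
{A, B}⁺ = {A, B, C, D, E, F, G}, which is every attribute, so {A, B} is a candidate key.
{B, D, E}⁺ = {A, B, C, D, E, F, G}, which is every attribute, so {B, D, E} is a candidate key.
{B, E, F}⁺ = {A, B, C, D, E, F, G}, which is every attribute, so {B, E, F} is a candidate key.
No proper subset of any of these is a key, and no other minimal superkey exists.

{A, B}, {B, D, E}, {B, E, F}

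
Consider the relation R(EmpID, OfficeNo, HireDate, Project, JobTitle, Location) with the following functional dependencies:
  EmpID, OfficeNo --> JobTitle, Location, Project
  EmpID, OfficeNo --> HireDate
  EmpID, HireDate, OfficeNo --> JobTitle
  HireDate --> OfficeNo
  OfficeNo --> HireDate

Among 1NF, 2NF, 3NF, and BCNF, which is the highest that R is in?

3NF

Candidate keys: {EmpID, HireDate}, {EmpID, OfficeNo}. Prime attributes: {EmpID, HireDate, OfficeNo}.
For HireDate --> OfficeNo we have {HireDate}⁺ = {HireDate, OfficeNo}; {HireDate} is not a superkey, so BCNF fails.
Since {OfficeNo} ⊆ prime attributes and every other non-superkey FD also has a prime right side, the schema is in 3NF.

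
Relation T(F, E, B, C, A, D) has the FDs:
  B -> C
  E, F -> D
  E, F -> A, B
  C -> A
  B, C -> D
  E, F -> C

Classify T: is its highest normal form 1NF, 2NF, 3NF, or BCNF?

2NF

Candidate key: {E, F}. Prime attributes: {E, F}.
For B -> C we have {B}⁺ = {A, B, C, D}; {B} is not a superkey, so BCNF fails.
Because {C} is non-prime and the left side of B -> C is not a superkey, the relation is not in 3NF.
No proper subset of a key has a non-prime attribute in its closure, so there is no partial dependency; 2NF holds.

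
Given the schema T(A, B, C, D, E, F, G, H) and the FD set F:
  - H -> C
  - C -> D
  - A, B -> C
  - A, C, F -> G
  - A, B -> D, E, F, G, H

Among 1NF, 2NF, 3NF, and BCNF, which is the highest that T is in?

2NF

Candidate key: {A, B}. Prime attributes: {A, B}.
For H -> C we have {H}⁺ = {C, D, H}; {H} is not a superkey, so BCNF fails.
Because {C} is non-prime and the left side of H -> C is not a superkey, the relation is not in 3NF.
No proper subset of a key has a non-prime attribute in its closure, so there is no partial dependency; 2NF holds.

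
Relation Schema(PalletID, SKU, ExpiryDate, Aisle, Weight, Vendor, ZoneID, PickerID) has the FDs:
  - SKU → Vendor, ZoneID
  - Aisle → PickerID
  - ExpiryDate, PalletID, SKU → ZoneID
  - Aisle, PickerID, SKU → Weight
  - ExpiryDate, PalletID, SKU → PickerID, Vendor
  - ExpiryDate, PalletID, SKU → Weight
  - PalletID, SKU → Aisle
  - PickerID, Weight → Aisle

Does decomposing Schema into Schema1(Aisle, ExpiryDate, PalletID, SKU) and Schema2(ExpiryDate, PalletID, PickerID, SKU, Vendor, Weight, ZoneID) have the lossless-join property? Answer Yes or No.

Schema1 ∩ Schema2 = {ExpiryDate, PalletID, SKU}; its closure under F is {Aisle, ExpiryDate, PalletID, PickerID, SKU, Vendor, Weight, ZoneID}.
Since Schema1 ⊆ {Aisle, ExpiryDate, PalletID, PickerID, SKU, Vendor, Weight, ZoneID}, the intersection is a superkey of Schema1; the decomposition is lossless.

Yes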